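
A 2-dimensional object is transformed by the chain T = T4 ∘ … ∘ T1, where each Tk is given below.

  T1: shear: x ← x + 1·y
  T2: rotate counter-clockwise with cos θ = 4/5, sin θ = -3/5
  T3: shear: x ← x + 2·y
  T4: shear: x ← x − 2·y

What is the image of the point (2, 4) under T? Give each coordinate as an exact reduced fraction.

T1 shear: x ← x + 1·y: (2, 4) → (6, 4)
T2 rotate counter-clockwise with cos θ = 4/5, sin θ = -3/5: (6, 4) → (36/5, -2/5)
T3 shear: x ← x + 2·y: (36/5, -2/5) → (32/5, -2/5)
T4 shear: x ← x − 2·y: (32/5, -2/5) → (36/5, -2/5)

T(p) = (36/5, -2/5)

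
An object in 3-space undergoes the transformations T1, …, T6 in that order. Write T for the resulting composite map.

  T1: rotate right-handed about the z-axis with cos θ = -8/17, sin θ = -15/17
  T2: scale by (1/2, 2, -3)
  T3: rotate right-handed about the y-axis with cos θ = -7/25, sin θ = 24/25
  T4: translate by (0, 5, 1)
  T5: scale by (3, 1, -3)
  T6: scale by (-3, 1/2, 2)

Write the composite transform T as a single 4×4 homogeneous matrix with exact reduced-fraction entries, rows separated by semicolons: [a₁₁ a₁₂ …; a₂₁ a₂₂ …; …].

T1 = [-8/17 15/17 0 0; -15/17 -8/17 0 0; 0 0 1 0; 0 0 0 1]
T2·T1 = [-4/17 15/34 0 0; -30/17 -16/17 0 0; 0 0 -3 0; 0 0 0 1]
T3·…·T1 = [28/425 -21/170 -72/25 0; -30/17 -16/17 0 0; 96/425 -36/85 21/25 0; 0 0 0 1]
T4·…·T1 = [28/425 -21/170 -72/25 0; -30/17 -16/17 0 5; 96/425 -36/85 21/25 1; 0 0 0 1]
T5·…·T1 = [84/425 -63/170 -216/25 0; -30/17 -16/17 0 5; -288/425 108/85 -63/25 -3; 0 0 0 1]
T6·…·T1 = [-252/425 189/170 648/25 0; -15/17 -8/17 0 5/2; -576/425 216/85 -126/25 -6; 0 0 0 1]

T = [-252/425 189/170 648/25 0; -15/17 -8/17 0 5/2; -576/425 216/85 -126/25 -6; 0 0 0 1]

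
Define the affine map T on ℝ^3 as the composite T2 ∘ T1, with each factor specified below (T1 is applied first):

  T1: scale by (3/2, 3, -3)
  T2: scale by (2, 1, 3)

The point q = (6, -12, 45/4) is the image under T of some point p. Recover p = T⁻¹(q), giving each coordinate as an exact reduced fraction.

T1 = [3/2 0 0 0; 0 3 0 0; 0 0 -3 0; 0 0 0 1]
T2·T1 = [3 0 0 0; 0 3 0 0; 0 0 -9 0; 0 0 0 1]
det M = -81; M⁻¹ = [1/3 0 0 0; 0 1/3 0 0; 0 0 -1/9 0; 0 0 0 1]
M⁻¹ · (6, -12, 45/4)ᵀ = (2, -4, -5/4)ᵀ

p = (2, -4, -5/4)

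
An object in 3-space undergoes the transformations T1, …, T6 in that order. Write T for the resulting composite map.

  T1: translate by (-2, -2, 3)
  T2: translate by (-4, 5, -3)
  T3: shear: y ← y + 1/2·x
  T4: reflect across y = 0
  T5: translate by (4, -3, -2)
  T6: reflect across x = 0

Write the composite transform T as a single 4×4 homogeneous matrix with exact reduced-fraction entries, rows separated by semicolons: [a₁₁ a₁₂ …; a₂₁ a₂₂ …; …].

T = [-1 0 0 2; -1/2 -1 0 -3; 0 0 1 -2; 0 0 0 1]

T1 = [1 0 0 -2; 0 1 0 -2; 0 0 1 3; 0 0 0 1]
T2·T1 = [1 0 0 -6; 0 1 0 3; 0 0 1 0; 0 0 0 1]
T3·…·T1 = [1 0 0 -6; 1/2 1 0 0; 0 0 1 0; 0 0 0 1]
T4·…·T1 = [1 0 0 -6; -1/2 -1 0 0; 0 0 1 0; 0 0 0 1]
T5·…·T1 = [1 0 0 -2; -1/2 -1 0 -3; 0 0 1 -2; 0 0 0 1]
T6·…·T1 = [-1 0 0 2; -1/2 -1 0 -3; 0 0 1 -2; 0 0 0 1]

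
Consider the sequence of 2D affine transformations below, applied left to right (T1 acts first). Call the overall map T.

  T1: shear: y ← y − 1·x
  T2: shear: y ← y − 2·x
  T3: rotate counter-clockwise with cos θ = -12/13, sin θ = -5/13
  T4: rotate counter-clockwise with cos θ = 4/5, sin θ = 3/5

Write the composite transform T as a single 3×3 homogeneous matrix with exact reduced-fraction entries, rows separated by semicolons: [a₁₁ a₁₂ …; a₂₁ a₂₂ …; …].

T1 = [1 0 0; -1 1 0; 0 0 1]
T2·T1 = [1 0 0; -3 1 0; 0 0 1]
T3·…·T1 = [-27/13 5/13 0; 31/13 -12/13 0; 0 0 1]
T4·…·T1 = [-201/65 56/65 0; 43/65 -33/65 0; 0 0 1]

T = [-201/65 56/65 0; 43/65 -33/65 0; 0 0 1]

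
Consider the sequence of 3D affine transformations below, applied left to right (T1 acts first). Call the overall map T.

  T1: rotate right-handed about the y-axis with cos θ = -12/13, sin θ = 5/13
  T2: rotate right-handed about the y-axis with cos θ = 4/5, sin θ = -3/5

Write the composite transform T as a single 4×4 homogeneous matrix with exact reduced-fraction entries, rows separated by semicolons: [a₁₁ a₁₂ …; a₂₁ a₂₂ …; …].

T = [-33/65 0 56/65 0; 0 1 0 0; -56/65 0 -33/65 0; 0 0 0 1]

T1 = [-12/13 0 5/13 0; 0 1 0 0; -5/13 0 -12/13 0; 0 0 0 1]
T2·T1 = [-33/65 0 56/65 0; 0 1 0 0; -56/65 0 -33/65 0; 0 0 0 1]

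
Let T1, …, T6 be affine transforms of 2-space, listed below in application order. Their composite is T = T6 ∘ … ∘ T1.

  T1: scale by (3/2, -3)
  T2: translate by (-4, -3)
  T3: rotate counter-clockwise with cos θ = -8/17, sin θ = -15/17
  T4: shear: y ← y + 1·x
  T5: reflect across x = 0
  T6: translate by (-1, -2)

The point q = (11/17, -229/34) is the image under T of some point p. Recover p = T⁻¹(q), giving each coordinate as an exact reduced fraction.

T1 = [3/2 0 0; 0 -3 0; 0 0 1]
T2·T1 = [3/2 0 -4; 0 -3 -3; 0 0 1]
T3·…·T1 = [-12/17 -45/17 -13/17; -45/34 24/17 84/17; 0 0 1]
T4·…·T1 = [-12/17 -45/17 -13/17; -69/34 -21/17 71/17; 0 0 1]
T5·…·T1 = [12/17 45/17 13/17; -69/34 -21/17 71/17; 0 0 1]
T6·…·T1 = [12/17 45/17 -4/17; -69/34 -21/17 37/17; 0 0 1]
det M = 9/2; M⁻¹ = [-14/51 -10/17 62/51; 23/51 8/51 -4/17; 0 0 1]
M⁻¹ · (11/17, -229/34)ᵀ = (5, -1)ᵀ

p = (5, -1)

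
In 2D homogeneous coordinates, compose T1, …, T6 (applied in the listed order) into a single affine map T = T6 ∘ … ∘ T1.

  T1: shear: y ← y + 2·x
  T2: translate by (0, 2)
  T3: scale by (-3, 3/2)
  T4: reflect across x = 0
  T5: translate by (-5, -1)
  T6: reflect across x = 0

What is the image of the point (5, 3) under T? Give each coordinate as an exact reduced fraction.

T(p) = (-10, 43/2)

T1 shear: y ← y + 2·x: (5, 3) → (5, 13)
T2 translate by (0, 2): (5, 13) → (5, 15)
T3 scale by (-3, 3/2): (5, 15) → (-15, 45/2)
T4 reflect across x = 0: (-15, 45/2) → (15, 45/2)
T5 translate by (-5, -1): (15, 45/2) → (10, 43/2)
T6 reflect across x = 0: (10, 43/2) → (-10, 43/2)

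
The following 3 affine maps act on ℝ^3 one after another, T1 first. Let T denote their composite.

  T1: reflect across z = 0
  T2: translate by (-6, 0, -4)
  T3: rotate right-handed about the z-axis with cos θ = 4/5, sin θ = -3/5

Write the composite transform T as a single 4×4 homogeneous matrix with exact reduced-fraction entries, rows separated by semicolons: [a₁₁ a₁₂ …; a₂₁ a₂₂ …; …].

T1 = [1 0 0 0; 0 1 0 0; 0 0 -1 0; 0 0 0 1]
T2·T1 = [1 0 0 -6; 0 1 0 0; 0 0 -1 -4; 0 0 0 1]
T3·…·T1 = [4/5 3/5 0 -24/5; -3/5 4/5 0 18/5; 0 0 -1 -4; 0 0 0 1]

T = [4/5 3/5 0 -24/5; -3/5 4/5 0 18/5; 0 0 -1 -4; 0 0 0 1]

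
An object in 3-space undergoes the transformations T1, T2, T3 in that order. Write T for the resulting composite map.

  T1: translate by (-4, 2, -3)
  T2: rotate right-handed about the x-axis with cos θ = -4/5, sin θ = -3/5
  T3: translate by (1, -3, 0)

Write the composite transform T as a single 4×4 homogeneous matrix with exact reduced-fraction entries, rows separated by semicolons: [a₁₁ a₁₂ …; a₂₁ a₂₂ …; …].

T1 = [1 0 0 -4; 0 1 0 2; 0 0 1 -3; 0 0 0 1]
T2·T1 = [1 0 0 -4; 0 -4/5 3/5 -17/5; 0 -3/5 -4/5 6/5; 0 0 0 1]
T3·…·T1 = [1 0 0 -3; 0 -4/5 3/5 -32/5; 0 -3/5 -4/5 6/5; 0 0 0 1]

T = [1 0 0 -3; 0 -4/5 3/5 -32/5; 0 -3/5 -4/5 6/5; 0 0 0 1]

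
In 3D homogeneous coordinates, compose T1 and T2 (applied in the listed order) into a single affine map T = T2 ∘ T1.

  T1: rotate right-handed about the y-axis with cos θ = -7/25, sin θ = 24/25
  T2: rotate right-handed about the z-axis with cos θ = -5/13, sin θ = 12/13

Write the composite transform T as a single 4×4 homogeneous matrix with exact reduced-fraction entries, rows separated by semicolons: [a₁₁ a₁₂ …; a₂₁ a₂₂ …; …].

T = [7/65 -12/13 -24/65 0; -84/325 -5/13 288/325 0; -24/25 0 -7/25 0; 0 0 0 1]

T1 = [-7/25 0 24/25 0; 0 1 0 0; -24/25 0 -7/25 0; 0 0 0 1]
T2·T1 = [7/65 -12/13 -24/65 0; -84/325 -5/13 288/325 0; -24/25 0 -7/25 0; 0 0 0 1]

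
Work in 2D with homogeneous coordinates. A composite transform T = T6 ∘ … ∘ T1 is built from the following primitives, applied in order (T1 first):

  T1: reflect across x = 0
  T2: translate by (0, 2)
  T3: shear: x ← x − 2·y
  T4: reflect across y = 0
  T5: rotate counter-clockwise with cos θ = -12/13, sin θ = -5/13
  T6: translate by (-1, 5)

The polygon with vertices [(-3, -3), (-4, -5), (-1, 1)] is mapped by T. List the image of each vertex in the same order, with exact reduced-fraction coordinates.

image vertices: (-68/13, 28/13), (-118/13, -21/13), (32/13, 126/13)

T1 reflect across x = 0: (-3, -3) → (3, -3); (-4, -5) → (4, -5); (-1, 1) → (1, 1)
T2 translate by (0, 2): (3, -3) → (3, -1); (4, -5) → (4, -3); (1, 1) → (1, 3)
T3 shear: x ← x − 2·y: (3, -1) → (5, -1); (4, -3) → (10, -3); (1, 3) → (-5, 3)
T4 reflect across y = 0: (5, -1) → (5, 1); (10, -3) → (10, 3); (-5, 3) → (-5, -3)
T5 rotate counter-clockwise with cos θ = -12/13, sin θ = -5/13: (5, 1) → (-55/13, -37/13); (10, 3) → (-105/13, -86/13); (-5, -3) → (45/13, 61/13)
T6 translate by (-1, 5): (-55/13, -37/13) → (-68/13, 28/13); (-105/13, -86/13) → (-118/13, -21/13); (45/13, 61/13) → (32/13, 126/13)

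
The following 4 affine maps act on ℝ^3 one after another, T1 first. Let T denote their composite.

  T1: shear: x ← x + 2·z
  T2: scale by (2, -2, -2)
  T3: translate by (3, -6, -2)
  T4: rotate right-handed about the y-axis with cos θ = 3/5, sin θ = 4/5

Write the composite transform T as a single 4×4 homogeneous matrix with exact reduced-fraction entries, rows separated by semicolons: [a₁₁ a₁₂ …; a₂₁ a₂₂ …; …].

T1 = [1 0 2 0; 0 1 0 0; 0 0 1 0; 0 0 0 1]
T2·T1 = [2 0 4 0; 0 -2 0 0; 0 0 -2 0; 0 0 0 1]
T3·…·T1 = [2 0 4 3; 0 -2 0 -6; 0 0 -2 -2; 0 0 0 1]
T4·…·T1 = [6/5 0 4/5 1/5; 0 -2 0 -6; -8/5 0 -22/5 -18/5; 0 0 0 1]

T = [6/5 0 4/5 1/5; 0 -2 0 -6; -8/5 0 -22/5 -18/5; 0 0 0 1]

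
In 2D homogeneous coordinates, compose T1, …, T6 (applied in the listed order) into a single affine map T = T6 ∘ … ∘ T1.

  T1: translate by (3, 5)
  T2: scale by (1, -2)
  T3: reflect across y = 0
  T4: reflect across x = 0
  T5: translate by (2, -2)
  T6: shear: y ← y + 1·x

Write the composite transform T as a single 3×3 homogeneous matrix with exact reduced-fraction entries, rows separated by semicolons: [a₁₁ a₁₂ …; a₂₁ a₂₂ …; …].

T = [-1 0 -1; -1 2 7; 0 0 1]

T1 = [1 0 3; 0 1 5; 0 0 1]
T2·T1 = [1 0 3; 0 -2 -10; 0 0 1]
T3·…·T1 = [1 0 3; 0 2 10; 0 0 1]
T4·…·T1 = [-1 0 -3; 0 2 10; 0 0 1]
T5·…·T1 = [-1 0 -1; 0 2 8; 0 0 1]
T6·…·T1 = [-1 0 -1; -1 2 7; 0 0 1]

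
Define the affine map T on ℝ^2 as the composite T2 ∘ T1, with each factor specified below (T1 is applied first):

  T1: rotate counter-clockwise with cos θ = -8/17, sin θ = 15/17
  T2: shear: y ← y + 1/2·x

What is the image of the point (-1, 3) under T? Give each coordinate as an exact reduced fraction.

T1 rotate counter-clockwise with cos θ = -8/17, sin θ = 15/17: (-1, 3) → (-37/17, -39/17)
T2 shear: y ← y + 1/2·x: (-37/17, -39/17) → (-37/17, -115/34)

T(p) = (-37/17, -115/34)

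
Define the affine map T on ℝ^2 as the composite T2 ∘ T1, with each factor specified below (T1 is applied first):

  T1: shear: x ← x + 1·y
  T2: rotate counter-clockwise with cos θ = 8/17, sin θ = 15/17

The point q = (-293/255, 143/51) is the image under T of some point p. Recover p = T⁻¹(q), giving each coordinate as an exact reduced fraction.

T1 = [1 1 0; 0 1 0; 0 0 1]
T2·T1 = [8/17 -7/17 0; 15/17 23/17 0; 0 0 1]
det M = 1; M⁻¹ = [23/17 7/17 0; -15/17 8/17 0; 0 0 1]
M⁻¹ · (-293/255, 143/51)ᵀ = (-2/5, 7/3)ᵀ

p = (-2/5, 7/3)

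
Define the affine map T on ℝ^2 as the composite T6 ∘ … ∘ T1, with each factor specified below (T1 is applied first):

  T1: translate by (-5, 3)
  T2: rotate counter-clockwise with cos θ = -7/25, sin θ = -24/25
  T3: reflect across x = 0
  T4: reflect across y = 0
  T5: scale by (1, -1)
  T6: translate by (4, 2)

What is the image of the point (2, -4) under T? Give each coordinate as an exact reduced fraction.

T(p) = (103/25, 129/25)

T1 translate by (-5, 3): (2, -4) → (-3, -1)
T2 rotate counter-clockwise with cos θ = -7/25, sin θ = -24/25: (-3, -1) → (-3/25, 79/25)
T3 reflect across x = 0: (-3/25, 79/25) → (3/25, 79/25)
T4 reflect across y = 0: (3/25, 79/25) → (3/25, -79/25)
T5 scale by (1, -1): (3/25, -79/25) → (3/25, 79/25)
T6 translate by (4, 2): (3/25, 79/25) → (103/25, 129/25)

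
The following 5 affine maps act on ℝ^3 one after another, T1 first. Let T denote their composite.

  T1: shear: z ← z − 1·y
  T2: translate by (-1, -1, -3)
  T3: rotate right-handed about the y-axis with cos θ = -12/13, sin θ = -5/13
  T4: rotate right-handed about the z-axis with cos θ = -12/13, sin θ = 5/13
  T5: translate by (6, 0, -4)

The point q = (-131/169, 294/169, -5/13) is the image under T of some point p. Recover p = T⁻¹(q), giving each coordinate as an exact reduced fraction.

T1 = [1 0 0 0; 0 1 0 0; 0 -1 1 0; 0 0 0 1]
T2·T1 = [1 0 0 -1; 0 1 0 -1; 0 -1 1 -3; 0 0 0 1]
T3·…·T1 = [-12/13 5/13 -5/13 27/13; 0 1 0 -1; 5/13 12/13 -12/13 31/13; 0 0 0 1]
T4·…·T1 = [144/169 -125/169 60/169 -259/169; -60/169 -131/169 -25/169 291/169; 5/13 12/13 -12/13 31/13; 0 0 0 1]
T5·…·T1 = [144/169 -125/169 60/169 755/169; -60/169 -131/169 -25/169 291/169; 5/13 12/13 -12/13 -21/13; 0 0 0 1]
det M = 1; M⁻¹ = [144/169 -60/169 5/13 -435/169; -5/13 -12/13 0 43/13; -5/169 -181/169 -12/13 82/169; 0 0 0 1]
M⁻¹ · (-131/169, 294/169, -5/13)ᵀ = (-4, 2, -1)ᵀ

p = (-4, 2, -1)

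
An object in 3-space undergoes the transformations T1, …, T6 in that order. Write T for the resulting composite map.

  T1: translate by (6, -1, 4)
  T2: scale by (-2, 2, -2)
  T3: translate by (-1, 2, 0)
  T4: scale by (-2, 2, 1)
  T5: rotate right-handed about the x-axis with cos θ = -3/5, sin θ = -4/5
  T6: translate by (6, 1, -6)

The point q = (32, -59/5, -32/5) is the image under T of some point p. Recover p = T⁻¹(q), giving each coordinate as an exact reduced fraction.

p = (0, 2, 1)

T1 = [1 0 0 6; 0 1 0 -1; 0 0 1 4; 0 0 0 1]
T2·T1 = [-2 0 0 -12; 0 2 0 -2; 0 0 -2 -8; 0 0 0 1]
T3·…·T1 = [-2 0 0 -13; 0 2 0 0; 0 0 -2 -8; 0 0 0 1]
T4·…·T1 = [4 0 0 26; 0 4 0 0; 0 0 -2 -8; 0 0 0 1]
T5·…·T1 = [4 0 0 26; 0 -12/5 -8/5 -32/5; 0 -16/5 6/5 24/5; 0 0 0 1]
T6·…·T1 = [4 0 0 32; 0 -12/5 -8/5 -27/5; 0 -16/5 6/5 -6/5; 0 0 0 1]
det M = -32; M⁻¹ = [1/4 0 0 -8; 0 -3/20 -1/5 -21/20; 0 -2/5 3/10 -9/5; 0 0 0 1]
M⁻¹ · (32, -59/5, -32/5)ᵀ = (0, 2, 1)ᵀ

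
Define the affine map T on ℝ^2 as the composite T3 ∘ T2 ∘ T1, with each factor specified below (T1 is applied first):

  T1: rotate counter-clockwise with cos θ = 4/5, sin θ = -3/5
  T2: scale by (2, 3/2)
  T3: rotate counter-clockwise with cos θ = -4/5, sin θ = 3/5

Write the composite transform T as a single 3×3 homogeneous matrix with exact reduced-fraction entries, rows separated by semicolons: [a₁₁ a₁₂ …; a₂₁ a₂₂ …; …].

T1 = [4/5 3/5 0; -3/5 4/5 0; 0 0 1]
T2·T1 = [8/5 6/5 0; -9/10 6/5 0; 0 0 1]
T3·…·T1 = [-37/50 -42/25 0; 42/25 -6/25 0; 0 0 1]

T = [-37/50 -42/25 0; 42/25 -6/25 0; 0 0 1]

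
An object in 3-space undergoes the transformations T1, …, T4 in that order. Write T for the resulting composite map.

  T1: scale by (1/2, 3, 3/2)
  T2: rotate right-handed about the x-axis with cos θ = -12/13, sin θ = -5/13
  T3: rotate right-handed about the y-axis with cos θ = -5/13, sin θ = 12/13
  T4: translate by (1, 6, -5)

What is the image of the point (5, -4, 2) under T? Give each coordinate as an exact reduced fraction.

T(p) = (589/338, 237/13, -1355/169)

T1 scale by (1/2, 3, 3/2): (5, -4, 2) → (5/2, -12, 3)
T2 rotate right-handed about the x-axis with cos θ = -12/13, sin θ = -5/13: (5/2, -12, 3) → (5/2, 159/13, 24/13)
T3 rotate right-handed about the y-axis with cos θ = -5/13, sin θ = 12/13: (5/2, 159/13, 24/13) → (251/338, 159/13, -510/169)
T4 translate by (1, 6, -5): (251/338, 159/13, -510/169) → (589/338, 237/13, -1355/169)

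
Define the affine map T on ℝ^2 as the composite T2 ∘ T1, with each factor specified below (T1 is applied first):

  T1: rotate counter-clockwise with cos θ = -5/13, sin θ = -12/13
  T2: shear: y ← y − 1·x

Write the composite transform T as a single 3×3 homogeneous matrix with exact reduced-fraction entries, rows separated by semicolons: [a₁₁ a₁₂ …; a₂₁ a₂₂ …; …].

T = [-5/13 12/13 0; -7/13 -17/13 0; 0 0 1]

T1 = [-5/13 12/13 0; -12/13 -5/13 0; 0 0 1]
T2·T1 = [-5/13 12/13 0; -7/13 -17/13 0; 0 0 1]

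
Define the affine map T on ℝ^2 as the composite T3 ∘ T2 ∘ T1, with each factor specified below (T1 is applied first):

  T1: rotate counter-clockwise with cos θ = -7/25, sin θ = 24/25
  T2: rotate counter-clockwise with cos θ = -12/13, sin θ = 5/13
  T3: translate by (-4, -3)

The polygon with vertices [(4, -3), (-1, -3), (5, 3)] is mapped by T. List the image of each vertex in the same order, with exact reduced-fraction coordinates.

image vertices: (-2413/325, -2159/325), (-2233/325, -544/325), (-511/325, -2698/325)

T1 rotate counter-clockwise with cos θ = -7/25, sin θ = 24/25: (4, -3) → (44/25, 117/25); (-1, -3) → (79/25, -3/25); (5, 3) → (-107/25, 99/25)
T2 rotate counter-clockwise with cos θ = -12/13, sin θ = 5/13: (44/25, 117/25) → (-1113/325, -1184/325); (79/25, -3/25) → (-933/325, 431/325); (-107/25, 99/25) → (789/325, -1723/325)
T3 translate by (-4, -3): (-1113/325, -1184/325) → (-2413/325, -2159/325); (-933/325, 431/325) → (-2233/325, -544/325); (789/325, -1723/325) → (-511/325, -2698/325)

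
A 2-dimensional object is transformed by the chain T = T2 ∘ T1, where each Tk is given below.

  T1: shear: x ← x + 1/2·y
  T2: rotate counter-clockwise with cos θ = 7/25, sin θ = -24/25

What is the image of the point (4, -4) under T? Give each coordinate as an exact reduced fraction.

T(p) = (-82/25, -76/25)

T1 shear: x ← x + 1/2·y: (4, -4) → (2, -4)
T2 rotate counter-clockwise with cos θ = 7/25, sin θ = -24/25: (2, -4) → (-82/25, -76/25)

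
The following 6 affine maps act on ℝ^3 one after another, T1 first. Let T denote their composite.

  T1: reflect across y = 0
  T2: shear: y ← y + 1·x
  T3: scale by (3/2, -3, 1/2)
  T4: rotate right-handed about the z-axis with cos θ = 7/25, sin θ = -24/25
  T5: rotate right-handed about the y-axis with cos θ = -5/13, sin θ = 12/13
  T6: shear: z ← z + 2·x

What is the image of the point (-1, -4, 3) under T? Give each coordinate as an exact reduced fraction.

T1 reflect across y = 0: (-1, -4, 3) → (-1, 4, 3)
T2 shear: y ← y + 1·x: (-1, 4, 3) → (-1, 3, 3)
T3 scale by (3/2, -3, 1/2): (-1, 3, 3) → (-3/2, -9, 3/2)
T4 rotate right-handed about the z-axis with cos θ = 7/25, sin θ = -24/25: (-3/2, -9, 3/2) → (-453/50, -27/25, 3/2)
T5 rotate right-handed about the y-axis with cos θ = -5/13, sin θ = 12/13: (-453/50, -27/25, 3/2) → (633/130, -27/25, 5061/650)
T6 shear: z ← z + 2·x: (633/130, -27/25, 5061/650) → (633/130, -27/25, 11391/650)

T(p) = (633/130, -27/25, 11391/650)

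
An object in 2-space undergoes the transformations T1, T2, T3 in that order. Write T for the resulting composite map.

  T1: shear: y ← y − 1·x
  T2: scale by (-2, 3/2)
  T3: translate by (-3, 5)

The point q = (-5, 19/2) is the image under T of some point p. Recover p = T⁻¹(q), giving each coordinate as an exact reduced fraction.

p = (1, 4)

T1 = [1 0 0; -1 1 0; 0 0 1]
T2·T1 = [-2 0 0; -3/2 3/2 0; 0 0 1]
T3·…·T1 = [-2 0 -3; -3/2 3/2 5; 0 0 1]
det M = -3; M⁻¹ = [-1/2 0 -3/2; -1/2 2/3 -29/6; 0 0 1]
M⁻¹ · (-5, 19/2)ᵀ = (1, 4)ᵀ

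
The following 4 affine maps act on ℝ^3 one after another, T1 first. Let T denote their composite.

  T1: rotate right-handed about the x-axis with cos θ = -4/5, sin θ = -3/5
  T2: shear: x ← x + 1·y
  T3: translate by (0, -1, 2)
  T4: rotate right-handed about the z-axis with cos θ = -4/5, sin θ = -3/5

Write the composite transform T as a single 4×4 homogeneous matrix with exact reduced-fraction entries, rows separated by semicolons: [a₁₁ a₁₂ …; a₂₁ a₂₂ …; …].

T = [-4/5 4/25 -3/25 -3/5; -3/5 28/25 -21/25 4/5; 0 -3/5 -4/5 2; 0 0 0 1]

T1 = [1 0 0 0; 0 -4/5 3/5 0; 0 -3/5 -4/5 0; 0 0 0 1]
T2·T1 = [1 -4/5 3/5 0; 0 -4/5 3/5 0; 0 -3/5 -4/5 0; 0 0 0 1]
T3·…·T1 = [1 -4/5 3/5 0; 0 -4/5 3/5 -1; 0 -3/5 -4/5 2; 0 0 0 1]
T4·…·T1 = [-4/5 4/25 -3/25 -3/5; -3/5 28/25 -21/25 4/5; 0 -3/5 -4/5 2; 0 0 0 1]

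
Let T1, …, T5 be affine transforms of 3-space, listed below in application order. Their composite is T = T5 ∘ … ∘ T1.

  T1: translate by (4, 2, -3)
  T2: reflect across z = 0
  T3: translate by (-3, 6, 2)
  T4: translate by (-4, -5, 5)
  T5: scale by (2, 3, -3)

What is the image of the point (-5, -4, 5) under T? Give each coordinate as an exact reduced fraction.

T1 translate by (4, 2, -3): (-5, -4, 5) → (-1, -2, 2)
T2 reflect across z = 0: (-1, -2, 2) → (-1, -2, -2)
T3 translate by (-3, 6, 2): (-1, -2, -2) → (-4, 4, 0)
T4 translate by (-4, -5, 5): (-4, 4, 0) → (-8, -1, 5)
T5 scale by (2, 3, -3): (-8, -1, 5) → (-16, -3, -15)

T(p) = (-16, -3, -15)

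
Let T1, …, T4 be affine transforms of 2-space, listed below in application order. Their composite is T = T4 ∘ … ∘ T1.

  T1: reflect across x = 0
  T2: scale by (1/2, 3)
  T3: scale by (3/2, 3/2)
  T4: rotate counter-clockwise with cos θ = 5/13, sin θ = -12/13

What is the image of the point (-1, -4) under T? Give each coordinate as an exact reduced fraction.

T(p) = (-849/52, -99/13)

T1 reflect across x = 0: (-1, -4) → (1, -4)
T2 scale by (1/2, 3): (1, -4) → (1/2, -12)
T3 scale by (3/2, 3/2): (1/2, -12) → (3/4, -18)
T4 rotate counter-clockwise with cos θ = 5/13, sin θ = -12/13: (3/4, -18) → (-849/52, -99/13)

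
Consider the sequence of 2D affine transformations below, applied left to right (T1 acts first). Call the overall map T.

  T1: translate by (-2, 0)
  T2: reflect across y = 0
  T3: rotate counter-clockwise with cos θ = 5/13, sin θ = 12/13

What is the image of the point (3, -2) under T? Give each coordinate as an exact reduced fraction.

T1 translate by (-2, 0): (3, -2) → (1, -2)
T2 reflect across y = 0: (1, -2) → (1, 2)
T3 rotate counter-clockwise with cos θ = 5/13, sin θ = 12/13: (1, 2) → (-19/13, 22/13)

T(p) = (-19/13, 22/13)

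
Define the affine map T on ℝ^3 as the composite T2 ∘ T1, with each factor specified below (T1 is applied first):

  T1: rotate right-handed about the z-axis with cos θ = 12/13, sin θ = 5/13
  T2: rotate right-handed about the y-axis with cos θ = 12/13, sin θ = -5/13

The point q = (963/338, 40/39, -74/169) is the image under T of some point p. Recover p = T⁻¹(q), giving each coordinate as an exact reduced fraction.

p = (8/3, 0, -3/2)

T1 = [12/13 -5/13 0 0; 5/13 12/13 0 0; 0 0 1 0; 0 0 0 1]
T2·T1 = [144/169 -60/169 -5/13 0; 5/13 12/13 0 0; 60/169 -25/169 12/13 0; 0 0 0 1]
det M = 1; M⁻¹ = [144/169 5/13 60/169 0; -60/169 12/13 -25/169 0; -5/13 0 12/13 0; 0 0 0 1]
M⁻¹ · (963/338, 40/39, -74/169)ᵀ = (8/3, 0, -3/2)ᵀ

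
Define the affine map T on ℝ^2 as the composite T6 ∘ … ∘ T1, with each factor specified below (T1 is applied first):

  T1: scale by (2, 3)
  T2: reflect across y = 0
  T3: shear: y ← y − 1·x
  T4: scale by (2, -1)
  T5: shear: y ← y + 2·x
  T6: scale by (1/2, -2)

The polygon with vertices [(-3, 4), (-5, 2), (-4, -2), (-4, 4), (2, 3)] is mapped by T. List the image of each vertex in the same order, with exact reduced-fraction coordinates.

T1 scale by (2, 3): (-3, 4) → (-6, 12); (-5, 2) → (-10, 6); (-4, -2) → (-8, -6); (-4, 4) → (-8, 12); (2, 3) → (4, 9)
T2 reflect across y = 0: (-6, 12) → (-6, -12); (-10, 6) → (-10, -6); (-8, -6) → (-8, 6); (-8, 12) → (-8, -12); (4, 9) → (4, -9)
T3 shear: y ← y − 1·x: (-6, -12) → (-6, -6); (-10, -6) → (-10, 4); (-8, 6) → (-8, 14); (-8, -12) → (-8, -4); (4, -9) → (4, -13)
T4 scale by (2, -1): (-6, -6) → (-12, 6); (-10, 4) → (-20, -4); (-8, 14) → (-16, -14); (-8, -4) → (-16, 4); (4, -13) → (8, 13)
T5 shear: y ← y + 2·x: (-12, 6) → (-12, -18); (-20, -4) → (-20, -44); (-16, -14) → (-16, -46); (-16, 4) → (-16, -28); (8, 13) → (8, 29)
T6 scale by (1/2, -2): (-12, -18) → (-6, 36); (-20, -44) → (-10, 88); (-16, -46) → (-8, 92); (-16, -28) → (-8, 56); (8, 29) → (4, -58)

image vertices: (-6, 36), (-10, 88), (-8, 92), (-8, 56), (4, -58)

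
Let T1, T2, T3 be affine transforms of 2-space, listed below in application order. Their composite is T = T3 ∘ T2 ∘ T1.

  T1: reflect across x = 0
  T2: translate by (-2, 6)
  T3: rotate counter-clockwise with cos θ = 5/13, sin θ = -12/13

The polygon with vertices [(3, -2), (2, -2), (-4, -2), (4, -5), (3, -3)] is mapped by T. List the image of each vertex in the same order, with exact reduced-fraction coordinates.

image vertices: (23/13, 80/13), (28/13, 68/13), (58/13, -4/13), (-18/13, 77/13), (11/13, 75/13)

T1 reflect across x = 0: (3, -2) → (-3, -2); (2, -2) → (-2, -2); (-4, -2) → (4, -2); (4, -5) → (-4, -5); (3, -3) → (-3, -3)
T2 translate by (-2, 6): (-3, -2) → (-5, 4); (-2, -2) → (-4, 4); (4, -2) → (2, 4); (-4, -5) → (-6, 1); (-3, -3) → (-5, 3)
T3 rotate counter-clockwise with cos θ = 5/13, sin θ = -12/13: (-5, 4) → (23/13, 80/13); (-4, 4) → (28/13, 68/13); (2, 4) → (58/13, -4/13); (-6, 1) → (-18/13, 77/13); (-5, 3) → (11/13, 75/13)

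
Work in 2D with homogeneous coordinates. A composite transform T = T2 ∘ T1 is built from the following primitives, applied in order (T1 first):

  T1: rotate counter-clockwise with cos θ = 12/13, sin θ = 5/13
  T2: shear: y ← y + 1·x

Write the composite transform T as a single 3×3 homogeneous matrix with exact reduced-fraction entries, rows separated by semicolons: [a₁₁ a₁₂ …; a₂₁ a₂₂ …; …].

T1 = [12/13 -5/13 0; 5/13 12/13 0; 0 0 1]
T2·T1 = [12/13 -5/13 0; 17/13 7/13 0; 0 0 1]

T = [12/13 -5/13 0; 17/13 7/13 0; 0 0 1]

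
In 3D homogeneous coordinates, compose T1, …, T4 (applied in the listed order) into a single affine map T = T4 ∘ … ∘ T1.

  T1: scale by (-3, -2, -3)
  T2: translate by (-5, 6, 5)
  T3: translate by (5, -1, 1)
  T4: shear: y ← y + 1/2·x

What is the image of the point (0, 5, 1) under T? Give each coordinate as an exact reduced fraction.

T(p) = (0, -5, 3)

T1 scale by (-3, -2, -3): (0, 5, 1) → (0, -10, -3)
T2 translate by (-5, 6, 5): (0, -10, -3) → (-5, -4, 2)
T3 translate by (5, -1, 1): (-5, -4, 2) → (0, -5, 3)
T4 shear: y ← y + 1/2·x: (0, -5, 3) → (0, -5, 3)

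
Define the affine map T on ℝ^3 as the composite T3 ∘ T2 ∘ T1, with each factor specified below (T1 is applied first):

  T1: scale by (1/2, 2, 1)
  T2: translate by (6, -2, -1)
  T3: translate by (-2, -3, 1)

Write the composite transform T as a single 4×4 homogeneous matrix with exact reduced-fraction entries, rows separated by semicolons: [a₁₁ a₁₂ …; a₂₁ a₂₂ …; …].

T1 = [1/2 0 0 0; 0 2 0 0; 0 0 1 0; 0 0 0 1]
T2·T1 = [1/2 0 0 6; 0 2 0 -2; 0 0 1 -1; 0 0 0 1]
T3·…·T1 = [1/2 0 0 4; 0 2 0 -5; 0 0 1 0; 0 0 0 1]

T = [1/2 0 0 4; 0 2 0 -5; 0 0 1 0; 0 0 0 1]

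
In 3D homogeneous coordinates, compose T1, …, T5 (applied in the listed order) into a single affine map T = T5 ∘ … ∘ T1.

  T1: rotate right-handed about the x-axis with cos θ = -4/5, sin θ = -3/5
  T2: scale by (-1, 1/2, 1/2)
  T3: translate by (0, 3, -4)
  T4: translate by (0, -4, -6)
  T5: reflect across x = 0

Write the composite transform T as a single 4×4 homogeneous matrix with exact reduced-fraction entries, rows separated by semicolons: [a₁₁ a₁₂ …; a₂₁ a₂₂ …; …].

T1 = [1 0 0 0; 0 -4/5 3/5 0; 0 -3/5 -4/5 0; 0 0 0 1]
T2·T1 = [-1 0 0 0; 0 -2/5 3/10 0; 0 -3/10 -2/5 0; 0 0 0 1]
T3·…·T1 = [-1 0 0 0; 0 -2/5 3/10 3; 0 -3/10 -2/5 -4; 0 0 0 1]
T4·…·T1 = [-1 0 0 0; 0 -2/5 3/10 -1; 0 -3/10 -2/5 -10; 0 0 0 1]
T5·…·T1 = [1 0 0 0; 0 -2/5 3/10 -1; 0 -3/10 -2/5 -10; 0 0 0 1]

T = [1 0 0 0; 0 -2/5 3/10 -1; 0 -3/10 -2/5 -10; 0 0 0 1]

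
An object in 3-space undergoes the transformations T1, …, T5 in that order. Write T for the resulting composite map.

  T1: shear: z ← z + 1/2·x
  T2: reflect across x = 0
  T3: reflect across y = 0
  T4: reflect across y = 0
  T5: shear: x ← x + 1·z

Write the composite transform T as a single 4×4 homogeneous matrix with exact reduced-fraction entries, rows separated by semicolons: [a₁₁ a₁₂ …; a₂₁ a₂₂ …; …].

T = [-1/2 0 1 0; 0 1 0 0; 1/2 0 1 0; 0 0 0 1]

T1 = [1 0 0 0; 0 1 0 0; 1/2 0 1 0; 0 0 0 1]
T2·T1 = [-1 0 0 0; 0 1 0 0; 1/2 0 1 0; 0 0 0 1]
T3·…·T1 = [-1 0 0 0; 0 -1 0 0; 1/2 0 1 0; 0 0 0 1]
T4·…·T1 = [-1 0 0 0; 0 1 0 0; 1/2 0 1 0; 0 0 0 1]
T5·…·T1 = [-1/2 0 1 0; 0 1 0 0; 1/2 0 1 0; 0 0 0 1]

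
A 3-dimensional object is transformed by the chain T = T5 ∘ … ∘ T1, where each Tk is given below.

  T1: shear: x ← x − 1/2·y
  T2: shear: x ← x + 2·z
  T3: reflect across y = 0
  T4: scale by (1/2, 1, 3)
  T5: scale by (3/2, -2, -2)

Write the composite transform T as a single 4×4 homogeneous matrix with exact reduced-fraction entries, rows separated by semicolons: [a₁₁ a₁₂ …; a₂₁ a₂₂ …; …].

T = [3/4 -3/8 3/2 0; 0 2 0 0; 0 0 -6 0; 0 0 0 1]

T1 = [1 -1/2 0 0; 0 1 0 0; 0 0 1 0; 0 0 0 1]
T2·T1 = [1 -1/2 2 0; 0 1 0 0; 0 0 1 0; 0 0 0 1]
T3·…·T1 = [1 -1/2 2 0; 0 -1 0 0; 0 0 1 0; 0 0 0 1]
T4·…·T1 = [1/2 -1/4 1 0; 0 -1 0 0; 0 0 3 0; 0 0 0 1]
T5·…·T1 = [3/4 -3/8 3/2 0; 0 2 0 0; 0 0 -6 0; 0 0 0 1]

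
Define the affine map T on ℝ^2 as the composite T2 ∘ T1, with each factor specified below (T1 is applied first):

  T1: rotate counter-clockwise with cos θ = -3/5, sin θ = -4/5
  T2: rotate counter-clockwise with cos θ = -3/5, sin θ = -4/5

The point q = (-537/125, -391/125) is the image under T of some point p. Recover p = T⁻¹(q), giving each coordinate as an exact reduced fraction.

T1 = [-3/5 4/5 0; -4/5 -3/5 0; 0 0 1]
T2·T1 = [-7/25 -24/25 0; 24/25 -7/25 0; 0 0 1]
det M = 1; M⁻¹ = [-7/25 24/25 0; -24/25 -7/25 0; 0 0 1]
M⁻¹ · (-537/125, -391/125)ᵀ = (-9/5, 5)ᵀ

p = (-9/5, 5)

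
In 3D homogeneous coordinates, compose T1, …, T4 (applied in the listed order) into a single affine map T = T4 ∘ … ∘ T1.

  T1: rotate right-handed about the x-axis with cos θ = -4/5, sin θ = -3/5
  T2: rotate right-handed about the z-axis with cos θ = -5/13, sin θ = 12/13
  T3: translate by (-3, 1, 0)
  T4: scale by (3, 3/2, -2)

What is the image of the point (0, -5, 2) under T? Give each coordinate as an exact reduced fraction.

T1 rotate right-handed about the x-axis with cos θ = -4/5, sin θ = -3/5: (0, -5, 2) → (0, 26/5, 7/5)
T2 rotate right-handed about the z-axis with cos θ = -5/13, sin θ = 12/13: (0, 26/5, 7/5) → (-24/5, -2, 7/5)
T3 translate by (-3, 1, 0): (-24/5, -2, 7/5) → (-39/5, -1, 7/5)
T4 scale by (3, 3/2, -2): (-39/5, -1, 7/5) → (-117/5, -3/2, -14/5)

T(p) = (-117/5, -3/2, -14/5)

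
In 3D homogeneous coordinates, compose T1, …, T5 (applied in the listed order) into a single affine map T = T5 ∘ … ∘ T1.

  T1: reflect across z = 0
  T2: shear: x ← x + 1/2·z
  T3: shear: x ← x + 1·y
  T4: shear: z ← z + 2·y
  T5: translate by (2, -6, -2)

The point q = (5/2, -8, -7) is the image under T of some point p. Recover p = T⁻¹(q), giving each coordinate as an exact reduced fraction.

p = (3, -2, 1)

T1 = [1 0 0 0; 0 1 0 0; 0 0 -1 0; 0 0 0 1]
T2·T1 = [1 0 -1/2 0; 0 1 0 0; 0 0 -1 0; 0 0 0 1]
T3·…·T1 = [1 1 -1/2 0; 0 1 0 0; 0 0 -1 0; 0 0 0 1]
T4·…·T1 = [1 1 -1/2 0; 0 1 0 0; 0 2 -1 0; 0 0 0 1]
T5·…·T1 = [1 1 -1/2 2; 0 1 0 -6; 0 2 -1 -2; 0 0 0 1]
det M = -1; M⁻¹ = [1 0 -1/2 -3; 0 1 0 6; 0 2 -1 10; 0 0 0 1]
M⁻¹ · (5/2, -8, -7)ᵀ = (3, -2, 1)ᵀ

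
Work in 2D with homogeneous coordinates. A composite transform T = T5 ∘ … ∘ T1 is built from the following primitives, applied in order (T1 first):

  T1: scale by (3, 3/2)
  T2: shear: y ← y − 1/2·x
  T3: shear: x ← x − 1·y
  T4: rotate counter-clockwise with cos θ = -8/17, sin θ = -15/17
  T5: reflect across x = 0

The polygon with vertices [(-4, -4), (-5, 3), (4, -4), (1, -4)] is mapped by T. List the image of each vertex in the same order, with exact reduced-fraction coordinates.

image vertices: (-96/17, 180/17), (-396/17, 309/17), (372/17, -264/17), (393/34, -195/34)

T1 scale by (3, 3/2): (-4, -4) → (-12, -6); (-5, 3) → (-15, 9/2); (4, -4) → (12, -6); (1, -4) → (3, -6)
T2 shear: y ← y − 1/2·x: (-12, -6) → (-12, 0); (-15, 9/2) → (-15, 12); (12, -6) → (12, -12); (3, -6) → (3, -15/2)
T3 shear: x ← x − 1·y: (-12, 0) → (-12, 0); (-15, 12) → (-27, 12); (12, -12) → (24, -12); (3, -15/2) → (21/2, -15/2)
T4 rotate counter-clockwise with cos θ = -8/17, sin θ = -15/17: (-12, 0) → (96/17, 180/17); (-27, 12) → (396/17, 309/17); (24, -12) → (-372/17, -264/17); (21/2, -15/2) → (-393/34, -195/34)
T5 reflect across x = 0: (96/17, 180/17) → (-96/17, 180/17); (396/17, 309/17) → (-396/17, 309/17); (-372/17, -264/17) → (372/17, -264/17); (-393/34, -195/34) → (393/34, -195/34)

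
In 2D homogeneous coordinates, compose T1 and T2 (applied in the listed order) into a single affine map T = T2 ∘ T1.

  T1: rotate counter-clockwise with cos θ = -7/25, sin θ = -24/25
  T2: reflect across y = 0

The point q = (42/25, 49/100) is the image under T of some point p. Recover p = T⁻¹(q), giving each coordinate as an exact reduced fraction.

T1 = [-7/25 24/25 0; -24/25 -7/25 0; 0 0 1]
T2·T1 = [-7/25 24/25 0; 24/25 7/25 0; 0 0 1]
det M = -1; M⁻¹ = [-7/25 24/25 0; 24/25 7/25 0; 0 0 1]
M⁻¹ · (42/25, 49/100)ᵀ = (0, 7/4)ᵀ

p = (0, 7/4)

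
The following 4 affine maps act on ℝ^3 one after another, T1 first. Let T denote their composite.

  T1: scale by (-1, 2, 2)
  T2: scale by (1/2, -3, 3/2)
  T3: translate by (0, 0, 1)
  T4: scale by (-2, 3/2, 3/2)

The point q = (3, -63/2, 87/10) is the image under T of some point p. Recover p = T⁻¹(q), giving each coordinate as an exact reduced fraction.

T1 = [-1 0 0 0; 0 2 0 0; 0 0 2 0; 0 0 0 1]
T2·T1 = [-1/2 0 0 0; 0 -6 0 0; 0 0 3 0; 0 0 0 1]
T3·…·T1 = [-1/2 0 0 0; 0 -6 0 0; 0 0 3 1; 0 0 0 1]
T4·…·T1 = [1 0 0 0; 0 -9 0 0; 0 0 9/2 3/2; 0 0 0 1]
det M = -81/2; M⁻¹ = [1 0 0 0; 0 -1/9 0 0; 0 0 2/9 -1/3; 0 0 0 1]
M⁻¹ · (3, -63/2, 87/10)ᵀ = (3, 7/2, 8/5)ᵀ

p = (3, 7/2, 8/5)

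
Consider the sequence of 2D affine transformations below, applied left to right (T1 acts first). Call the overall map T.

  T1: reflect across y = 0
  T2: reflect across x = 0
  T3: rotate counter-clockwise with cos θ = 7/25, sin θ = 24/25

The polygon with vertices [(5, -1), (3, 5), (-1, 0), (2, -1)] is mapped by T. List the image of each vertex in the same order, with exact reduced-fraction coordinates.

image vertices: (-59/25, -113/25), (99/25, -107/25), (7/25, 24/25), (-38/25, -41/25)

T1 reflect across y = 0: (5, -1) → (5, 1); (3, 5) → (3, -5); (-1, 0) → (-1, 0); (2, -1) → (2, 1)
T2 reflect across x = 0: (5, 1) → (-5, 1); (3, -5) → (-3, -5); (-1, 0) → (1, 0); (2, 1) → (-2, 1)
T3 rotate counter-clockwise with cos θ = 7/25, sin θ = 24/25: (-5, 1) → (-59/25, -113/25); (-3, -5) → (99/25, -107/25); (1, 0) → (7/25, 24/25); (-2, 1) → (-38/25, -41/25)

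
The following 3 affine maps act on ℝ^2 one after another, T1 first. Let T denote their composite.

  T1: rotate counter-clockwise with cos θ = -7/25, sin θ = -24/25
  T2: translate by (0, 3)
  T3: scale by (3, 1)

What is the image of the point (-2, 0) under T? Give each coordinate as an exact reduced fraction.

T(p) = (42/25, 123/25)

T1 rotate counter-clockwise with cos θ = -7/25, sin θ = -24/25: (-2, 0) → (14/25, 48/25)
T2 translate by (0, 3): (14/25, 48/25) → (14/25, 123/25)
T3 scale by (3, 1): (14/25, 123/25) → (42/25, 123/25)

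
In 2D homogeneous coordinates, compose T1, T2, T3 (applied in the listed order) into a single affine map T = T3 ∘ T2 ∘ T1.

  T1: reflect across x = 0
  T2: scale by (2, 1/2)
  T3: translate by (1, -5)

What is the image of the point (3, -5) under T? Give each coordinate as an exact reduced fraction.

T1 reflect across x = 0: (3, -5) → (-3, -5)
T2 scale by (2, 1/2): (-3, -5) → (-6, -5/2)
T3 translate by (1, -5): (-6, -5/2) → (-5, -15/2)

T(p) = (-5, -15/2)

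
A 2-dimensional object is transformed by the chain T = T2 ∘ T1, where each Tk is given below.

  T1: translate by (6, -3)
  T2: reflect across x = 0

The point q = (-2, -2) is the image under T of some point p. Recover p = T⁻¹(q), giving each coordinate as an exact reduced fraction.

p = (-4, 1)

T1 = [1 0 6; 0 1 -3; 0 0 1]
T2·T1 = [-1 0 -6; 0 1 -3; 0 0 1]
det M = -1; M⁻¹ = [-1 0 -6; 0 1 3; 0 0 1]
M⁻¹ · (-2, -2)ᵀ = (-4, 1)ᵀ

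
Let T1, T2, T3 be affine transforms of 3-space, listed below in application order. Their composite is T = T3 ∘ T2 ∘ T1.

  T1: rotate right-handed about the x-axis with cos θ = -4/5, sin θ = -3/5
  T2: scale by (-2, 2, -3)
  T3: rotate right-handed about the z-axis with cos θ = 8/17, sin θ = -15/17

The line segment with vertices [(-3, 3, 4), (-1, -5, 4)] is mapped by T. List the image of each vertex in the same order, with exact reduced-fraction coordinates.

T1 rotate right-handed about the x-axis with cos θ = -4/5, sin θ = -3/5: (-3, 3, 4) → (-3, 0, -5); (-1, -5, 4) → (-1, 32/5, -1/5)
T2 scale by (-2, 2, -3): (-3, 0, -5) → (6, 0, 15); (-1, 32/5, -1/5) → (2, 64/5, 3/5)
T3 rotate right-handed about the z-axis with cos θ = 8/17, sin θ = -15/17: (6, 0, 15) → (48/17, -90/17, 15); (2, 64/5, 3/5) → (208/17, 362/85, 3/5)

image vertices: (48/17, -90/17, 15), (208/17, 362/85, 3/5)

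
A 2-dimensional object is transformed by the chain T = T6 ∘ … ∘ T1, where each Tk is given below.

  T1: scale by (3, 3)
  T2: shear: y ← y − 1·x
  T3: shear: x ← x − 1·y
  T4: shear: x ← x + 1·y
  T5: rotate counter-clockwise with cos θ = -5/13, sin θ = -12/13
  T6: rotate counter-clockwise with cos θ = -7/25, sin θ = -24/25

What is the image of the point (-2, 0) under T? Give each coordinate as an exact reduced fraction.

T(p) = (294/325, -2742/325)

T1 scale by (3, 3): (-2, 0) → (-6, 0)
T2 shear: y ← y − 1·x: (-6, 0) → (-6, 6)
T3 shear: x ← x − 1·y: (-6, 6) → (-12, 6)
T4 shear: x ← x + 1·y: (-12, 6) → (-6, 6)
T5 rotate counter-clockwise with cos θ = -5/13, sin θ = -12/13: (-6, 6) → (102/13, 42/13)
T6 rotate counter-clockwise with cos θ = -7/25, sin θ = -24/25: (102/13, 42/13) → (294/325, -2742/325)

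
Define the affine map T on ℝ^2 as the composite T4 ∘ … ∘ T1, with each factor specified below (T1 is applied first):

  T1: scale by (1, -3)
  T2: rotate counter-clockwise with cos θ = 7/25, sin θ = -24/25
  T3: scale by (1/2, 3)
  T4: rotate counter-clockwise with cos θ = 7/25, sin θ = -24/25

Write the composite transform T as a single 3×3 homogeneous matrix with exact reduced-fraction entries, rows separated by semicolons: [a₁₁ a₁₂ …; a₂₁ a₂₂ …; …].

T1 = [1 0 0; 0 -3 0; 0 0 1]
T2·T1 = [7/25 -72/25 0; -24/25 -21/25 0; 0 0 1]
T3·…·T1 = [7/50 -36/25 0; -72/25 -63/25 0; 0 0 1]
T4·…·T1 = [-3407/1250 -1764/625 0; -588/625 423/625 0; 0 0 1]

T = [-3407/1250 -1764/625 0; -588/625 423/625 0; 0 0 1]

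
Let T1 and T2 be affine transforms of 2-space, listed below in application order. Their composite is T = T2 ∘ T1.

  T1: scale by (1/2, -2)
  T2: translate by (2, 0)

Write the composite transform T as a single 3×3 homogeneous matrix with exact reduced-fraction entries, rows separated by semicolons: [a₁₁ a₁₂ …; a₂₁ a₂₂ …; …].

T1 = [1/2 0 0; 0 -2 0; 0 0 1]
T2·T1 = [1/2 0 2; 0 -2 0; 0 0 1]

T = [1/2 0 2; 0 -2 0; 0 0 1]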